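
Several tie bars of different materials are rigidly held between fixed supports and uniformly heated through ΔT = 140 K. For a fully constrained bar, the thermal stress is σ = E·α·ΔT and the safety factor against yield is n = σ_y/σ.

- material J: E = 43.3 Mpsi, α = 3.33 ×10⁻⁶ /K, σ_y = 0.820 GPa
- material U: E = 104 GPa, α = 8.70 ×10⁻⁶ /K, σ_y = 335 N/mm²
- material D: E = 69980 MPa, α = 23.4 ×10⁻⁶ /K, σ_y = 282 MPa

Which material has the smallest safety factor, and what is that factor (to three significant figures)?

Per material, after unit conversion:
  material J: E = 298.5, α = 3.33, σ_y = 820.0 → σ = 139 MPa, n = 5.89
  material U: E = 104.0, α = 8.70, σ_y = 335.0 → σ = 127 MPa, n = 2.64
  material D: E = 69.98, α = 23.4, σ_y = 282.0 → σ = 229 MPa, n = 1.23
The minimum is material D at n = 1.23.

material D, n = 1.23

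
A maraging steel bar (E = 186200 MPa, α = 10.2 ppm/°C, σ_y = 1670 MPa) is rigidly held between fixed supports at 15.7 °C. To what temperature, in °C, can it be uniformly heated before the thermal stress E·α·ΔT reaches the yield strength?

E = 186200 MPa = 186.2 GPa.
E·α·ΔT = 1670 MPa ⇒ ΔT = 1670 / (186.2×10³ × 10.2×10⁻⁶) = 879.3 K.
T = 15.7 + 879.3 = 895.0 °C.

895 °C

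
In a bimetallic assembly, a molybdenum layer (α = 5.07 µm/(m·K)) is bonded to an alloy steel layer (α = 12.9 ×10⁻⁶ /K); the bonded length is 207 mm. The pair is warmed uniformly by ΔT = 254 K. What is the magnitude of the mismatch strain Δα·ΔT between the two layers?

Δα = |5.07 − 12.9|×10⁻⁶/K = 7.83×10⁻⁶/K.
Mismatch strain = Δα·ΔT = 7.83×10⁻⁶ × 254.0 = 1.99×10⁻³.

1.99×10⁻³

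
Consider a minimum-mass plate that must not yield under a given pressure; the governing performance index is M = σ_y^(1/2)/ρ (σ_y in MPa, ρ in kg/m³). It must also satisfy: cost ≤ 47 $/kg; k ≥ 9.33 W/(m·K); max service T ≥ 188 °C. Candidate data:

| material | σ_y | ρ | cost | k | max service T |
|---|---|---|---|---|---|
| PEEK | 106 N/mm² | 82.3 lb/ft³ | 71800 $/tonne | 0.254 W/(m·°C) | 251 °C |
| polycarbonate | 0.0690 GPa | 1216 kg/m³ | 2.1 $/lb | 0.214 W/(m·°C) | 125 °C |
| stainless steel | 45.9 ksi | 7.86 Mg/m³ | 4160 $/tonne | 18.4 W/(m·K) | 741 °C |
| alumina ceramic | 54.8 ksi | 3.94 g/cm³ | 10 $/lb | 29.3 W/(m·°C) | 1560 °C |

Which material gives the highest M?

Screen on constraints: cost ≤ 47 $/kg; k ≥ 9.33 W/(m·K); max service T ≥ 188 °C. Survivors: stainless steel, alumina ceramic.
Convert each candidate to consistent units, then evaluate M:
  stainless steel: σ_y = 316.5 MPa, ρ = 7860 kg/m³
  alumina ceramic: σ_y = 377.8 MPa, ρ = 3940 kg/m³
  alumina ceramic: M = 4.93×10⁻³
  stainless steel: M = 2.26×10⁻³
Highest index: alumina ceramic.

alumina ceramic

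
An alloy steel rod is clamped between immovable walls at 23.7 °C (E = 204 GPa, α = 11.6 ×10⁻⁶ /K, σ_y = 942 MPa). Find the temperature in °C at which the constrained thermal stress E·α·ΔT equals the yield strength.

E·α·ΔT = 942.0 MPa ⇒ ΔT = 942.0 / (204.0×10³ × 11.6×10⁻⁶) = 398.1 K.
T = 23.7 + 398.1 = 421.8 °C.

422 °C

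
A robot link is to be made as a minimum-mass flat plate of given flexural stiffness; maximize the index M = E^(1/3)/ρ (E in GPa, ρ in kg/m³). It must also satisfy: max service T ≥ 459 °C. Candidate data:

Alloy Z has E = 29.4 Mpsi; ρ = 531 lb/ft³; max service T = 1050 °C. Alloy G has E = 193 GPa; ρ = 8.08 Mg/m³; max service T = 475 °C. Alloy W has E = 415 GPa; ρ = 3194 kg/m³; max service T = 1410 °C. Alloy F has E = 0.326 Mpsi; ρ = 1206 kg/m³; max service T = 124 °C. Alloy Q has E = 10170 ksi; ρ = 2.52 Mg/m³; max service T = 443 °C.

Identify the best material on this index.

Screen on constraints: max service T ≥ 459 °C. Survivors: alloy Z, alloy G, alloy W.
Putting every candidate on a common basis:
  alloy Z: E = 202.7 GPa, ρ = 8506 kg/m³
  alloy G: E = 193.0 GPa, ρ = 8080 kg/m³
  alloy W: E = 415.0 GPa, ρ = 3194 kg/m³
  alloy W: M = 2.34×10⁻³
  alloy G: M = 0.715×10⁻³
  alloy Z: M = 0.691×10⁻³
Highest index: alloy W.

alloy W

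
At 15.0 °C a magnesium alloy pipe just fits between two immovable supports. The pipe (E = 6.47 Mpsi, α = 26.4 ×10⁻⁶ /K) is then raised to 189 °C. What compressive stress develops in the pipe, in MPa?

E = 6.47 Mpsi = 44.61 GPa.
ΔT = 174.0 K. Constrained thermal stress σ = E·α·ΔT = 44.61×10³ MPa × 26.4×10⁻⁶ × 174.0 = 205 MPa (compressive).

205 MPa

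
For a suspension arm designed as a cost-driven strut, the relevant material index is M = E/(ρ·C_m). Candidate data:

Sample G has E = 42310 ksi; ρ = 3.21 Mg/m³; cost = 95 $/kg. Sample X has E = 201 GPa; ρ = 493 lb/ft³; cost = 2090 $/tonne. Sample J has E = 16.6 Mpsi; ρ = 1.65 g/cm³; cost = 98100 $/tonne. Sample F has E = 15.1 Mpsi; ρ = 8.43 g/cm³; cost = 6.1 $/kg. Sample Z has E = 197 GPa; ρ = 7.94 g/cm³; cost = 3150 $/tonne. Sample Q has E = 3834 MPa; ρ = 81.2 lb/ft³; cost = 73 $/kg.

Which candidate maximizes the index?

sample X

Convert each candidate to consistent units, then evaluate M:
  sample G: E = 291.7 GPa, ρ = 3210 kg/m³, cost = 95.00 $/kg
  sample X: E = 201.0 GPa, ρ = 7897 kg/m³, cost = 2.090 $/kg
  sample J: E = 114.5 GPa, ρ = 1650 kg/m³, cost = 98.10 $/kg
  sample F: E = 104.1 GPa, ρ = 8430 kg/m³, cost = 6.100 $/kg
  sample Z: E = 197.0 GPa, ρ = 7940 kg/m³, cost = 3.150 $/kg
  sample Q: E = 3.834 GPa, ρ = 1301 kg/m³, cost = 73.00 $/kg
  sample X: M = 12.2 MN·m per $
  sample Z: M = 7.88 MN·m per $
  sample F: M = 2.02 MN·m per $
  sample G: M = 0.957 MN·m per $
  sample J: M = 0.707 MN·m per $
  sample Q: M = 0.0404 MN·m per $
The maximum is for sample X.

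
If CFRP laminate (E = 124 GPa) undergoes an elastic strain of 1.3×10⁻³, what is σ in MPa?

σ = E·ε = 124000 MPa × 1.3×10⁻³ = 161 MPa.

161 MPa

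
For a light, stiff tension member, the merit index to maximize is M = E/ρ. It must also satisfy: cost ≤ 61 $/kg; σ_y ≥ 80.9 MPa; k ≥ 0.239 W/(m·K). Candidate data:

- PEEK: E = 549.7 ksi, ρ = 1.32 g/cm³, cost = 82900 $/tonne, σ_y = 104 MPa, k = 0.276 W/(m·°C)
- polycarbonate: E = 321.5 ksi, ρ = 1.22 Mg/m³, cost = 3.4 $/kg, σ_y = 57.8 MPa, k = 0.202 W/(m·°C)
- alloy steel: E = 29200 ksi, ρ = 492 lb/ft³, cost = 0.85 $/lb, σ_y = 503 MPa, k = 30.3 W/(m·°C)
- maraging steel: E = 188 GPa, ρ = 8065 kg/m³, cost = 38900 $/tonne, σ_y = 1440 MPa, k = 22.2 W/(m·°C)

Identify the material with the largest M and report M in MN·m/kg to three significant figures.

Screen on constraints: cost ≤ 61 $/kg; σ_y ≥ 80.9 MPa; k ≥ 0.239 W/(m·K). Survivors: alloy steel, maraging steel.
Normalizing units and computing the index:
  alloy steel: E = 201.3 GPa, ρ = 7881 kg/m³
  maraging steel: E = 188.0 GPa, ρ = 8065 kg/m³
  alloy steel: M = 25.5 MN·m/kg
  maraging steel: M = 23.3 MN·m/kg
Highest index: alloy steel.

alloy steel, M = 25.5 MN·m/kg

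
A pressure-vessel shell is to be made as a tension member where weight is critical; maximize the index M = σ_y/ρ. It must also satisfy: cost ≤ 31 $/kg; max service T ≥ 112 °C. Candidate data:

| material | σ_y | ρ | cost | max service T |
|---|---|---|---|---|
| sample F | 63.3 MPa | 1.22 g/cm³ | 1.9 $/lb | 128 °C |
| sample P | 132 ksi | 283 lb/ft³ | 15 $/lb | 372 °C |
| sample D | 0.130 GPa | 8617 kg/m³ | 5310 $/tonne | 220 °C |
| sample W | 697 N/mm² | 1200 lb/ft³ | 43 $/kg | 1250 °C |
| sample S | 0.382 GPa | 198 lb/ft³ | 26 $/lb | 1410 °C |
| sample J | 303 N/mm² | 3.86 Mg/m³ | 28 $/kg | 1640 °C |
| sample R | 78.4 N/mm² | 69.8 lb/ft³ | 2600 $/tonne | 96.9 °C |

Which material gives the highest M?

Screen on constraints: cost ≤ 31 $/kg; max service T ≥ 112 °C. Survivors: sample F, sample D, sample J.
Normalizing units and computing the index:
  sample F: σ_y = 63.30 MPa, ρ = 1220 kg/m³
  sample D: σ_y = 130.0 MPa, ρ = 8617 kg/m³
  sample J: σ_y = 303.0 MPa, ρ = 3860 kg/m³
  sample J: M = 78.5 kN·m/kg
  sample F: M = 51.9 kN·m/kg
  sample D: M = 15.1 kN·m/kg
Sample J has the largest M.

sample J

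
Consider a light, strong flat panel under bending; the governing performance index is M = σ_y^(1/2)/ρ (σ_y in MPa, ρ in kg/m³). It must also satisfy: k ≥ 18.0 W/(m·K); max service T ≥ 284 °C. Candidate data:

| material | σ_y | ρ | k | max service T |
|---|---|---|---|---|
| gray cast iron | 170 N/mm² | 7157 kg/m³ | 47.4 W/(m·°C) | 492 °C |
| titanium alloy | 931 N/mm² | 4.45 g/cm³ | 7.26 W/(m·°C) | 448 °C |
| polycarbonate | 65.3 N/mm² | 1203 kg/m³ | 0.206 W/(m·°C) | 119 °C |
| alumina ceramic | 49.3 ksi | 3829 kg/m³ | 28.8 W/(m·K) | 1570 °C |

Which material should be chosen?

Screen on constraints: k ≥ 18.0 W/(m·K); max service T ≥ 284 °C. Survivors: gray cast iron, alumina ceramic.
Normalizing units and computing the index:
  gray cast iron: σ_y = 170.0 MPa, ρ = 7157 kg/m³
  alumina ceramic: σ_y = 339.9 MPa, ρ = 3829 kg/m³
  alumina ceramic: M = 4.82×10⁻³
  gray cast iron: M = 1.82×10⁻³
Highest index: alumina ceramic.

alumina ceramic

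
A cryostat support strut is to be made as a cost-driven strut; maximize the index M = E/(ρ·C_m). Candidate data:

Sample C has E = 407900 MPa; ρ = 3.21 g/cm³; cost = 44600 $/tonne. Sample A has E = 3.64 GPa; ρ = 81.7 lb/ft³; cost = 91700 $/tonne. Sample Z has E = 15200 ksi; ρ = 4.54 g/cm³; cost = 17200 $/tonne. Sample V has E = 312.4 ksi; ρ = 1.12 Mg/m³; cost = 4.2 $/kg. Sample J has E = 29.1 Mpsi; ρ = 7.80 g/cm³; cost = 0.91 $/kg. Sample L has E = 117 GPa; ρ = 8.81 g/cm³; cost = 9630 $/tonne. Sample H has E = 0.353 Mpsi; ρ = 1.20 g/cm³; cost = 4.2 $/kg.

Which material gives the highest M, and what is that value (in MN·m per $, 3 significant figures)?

In SI units:
  sample C: E = 407.9 GPa, ρ = 3210 kg/m³, cost = 44.60 $/kg
  sample A: E = 3.640 GPa, ρ = 1309 kg/m³, cost = 91.70 $/kg
  sample Z: E = 104.8 GPa, ρ = 4540 kg/m³, cost = 17.20 $/kg
  sample V: E = 2.154 GPa, ρ = 1120 kg/m³, cost = 4.200 $/kg
  sample J: E = 200.6 GPa, ρ = 7800 kg/m³, cost = 0.9100 $/kg
  sample L: E = 117.0 GPa, ρ = 8810 kg/m³, cost = 9.630 $/kg
  sample H: E = 2.434 GPa, ρ = 1200 kg/m³, cost = 4.200 $/kg
  sample J: M = 28.3 MN·m per $
  sample C: M = 2.85 MN·m per $
  sample L: M = 1.38 MN·m per $
  sample Z: M = 1.34 MN·m per $
  sample H: M = 0.483 MN·m per $
  sample V: M = 0.458 MN·m per $
  sample A: M = 0.0303 MN·m per $
The maximum is for sample J.

sample J, M = 28.3 MN·m per $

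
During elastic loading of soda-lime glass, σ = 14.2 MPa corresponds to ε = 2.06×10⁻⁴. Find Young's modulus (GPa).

E = σ/ε = 14.2 MPa / 2.06×10⁻⁴ = 68930 MPa = 68.9 GPa.

68.9 GPa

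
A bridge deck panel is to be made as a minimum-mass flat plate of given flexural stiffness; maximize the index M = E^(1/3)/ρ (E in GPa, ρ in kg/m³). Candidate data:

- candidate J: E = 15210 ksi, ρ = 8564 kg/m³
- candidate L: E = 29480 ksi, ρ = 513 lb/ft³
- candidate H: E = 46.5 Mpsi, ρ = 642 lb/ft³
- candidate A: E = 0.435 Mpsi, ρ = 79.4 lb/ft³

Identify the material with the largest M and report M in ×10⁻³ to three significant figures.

Putting every candidate on a common basis:
  candidate J: E = 104.9 GPa, ρ = 8564 kg/m³
  candidate L: E = 203.3 GPa, ρ = 8217 kg/m³
  candidate H: E = 320.6 GPa, ρ = 10280 kg/m³
  candidate A: E = 2.999 GPa, ρ = 1272 kg/m³
  candidate A: M = 1.13×10⁻³
  candidate L: M = 0.716×10⁻³
  candidate H: M = 0.666×10⁻³
  candidate J: M = 0.551×10⁻³
Highest index: candidate A.

candidate A, M = 1.13×10⁻³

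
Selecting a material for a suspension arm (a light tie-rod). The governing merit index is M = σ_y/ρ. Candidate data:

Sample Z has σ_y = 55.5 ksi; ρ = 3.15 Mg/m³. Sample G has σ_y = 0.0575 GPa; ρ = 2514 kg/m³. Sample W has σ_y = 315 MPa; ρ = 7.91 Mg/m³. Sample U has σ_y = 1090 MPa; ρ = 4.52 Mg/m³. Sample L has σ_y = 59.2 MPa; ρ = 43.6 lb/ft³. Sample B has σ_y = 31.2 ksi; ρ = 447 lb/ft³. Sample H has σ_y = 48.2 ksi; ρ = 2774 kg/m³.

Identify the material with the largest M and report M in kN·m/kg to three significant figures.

Convert each candidate to consistent units, then evaluate M:
  sample Z: σ_y = 382.7 MPa, ρ = 3150 kg/m³
  sample G: σ_y = 57.50 MPa, ρ = 2514 kg/m³
  sample W: σ_y = 315.0 MPa, ρ = 7910 kg/m³
  sample U: σ_y = 1090 MPa, ρ = 4520 kg/m³
  sample L: σ_y = 59.20 MPa, ρ = 698.4 kg/m³
  sample B: σ_y = 215.1 MPa, ρ = 7160 kg/m³
  sample H: σ_y = 332.3 MPa, ρ = 2774 kg/m³
  sample U: M = 241 kN·m/kg
  sample Z: M = 121 kN·m/kg
  sample H: M = 120 kN·m/kg
  sample L: M = 84.8 kN·m/kg
  sample W: M = 39.8 kN·m/kg
  sample B: M = 30.0 kN·m/kg
  sample G: M = 22.9 kN·m/kg
Sample U ranks first.

sample U, M = 241 kN·m/kg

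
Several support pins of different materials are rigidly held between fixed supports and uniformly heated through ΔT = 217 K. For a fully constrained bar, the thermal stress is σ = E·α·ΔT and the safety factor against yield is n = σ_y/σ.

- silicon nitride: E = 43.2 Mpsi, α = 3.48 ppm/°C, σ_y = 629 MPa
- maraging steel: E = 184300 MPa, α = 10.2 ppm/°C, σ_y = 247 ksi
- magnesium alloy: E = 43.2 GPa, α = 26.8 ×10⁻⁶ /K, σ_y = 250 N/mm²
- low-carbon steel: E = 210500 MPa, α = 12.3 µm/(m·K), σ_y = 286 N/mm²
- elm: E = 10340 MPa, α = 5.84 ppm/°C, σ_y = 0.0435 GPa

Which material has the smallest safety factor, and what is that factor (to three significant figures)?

In consistent units (E in GPa, α in ×10⁻⁶/K, σ_y in MPa):
  silicon nitride: E = 297.9, α = 3.48, σ_y = 629.0 → σ = 225 MPa, n = 2.80
  maraging steel: E = 184.3, α = 10.2, σ_y = 1703 → σ = 408 MPa, n = 4.17
  magnesium alloy: E = 43.20, α = 26.8, σ_y = 250.0 → σ = 251 MPa, n = 0.995
  low-carbon steel: E = 210.5, α = 12.3, σ_y = 286.0 → σ = 562 MPa, n = 0.509
  elm: E = 10.34, α = 5.84, σ_y = 43.50 → σ = 13.1 MPa, n = 3.32
The minimum is low-carbon steel at n = 0.509.

low-carbon steel, n = 0.509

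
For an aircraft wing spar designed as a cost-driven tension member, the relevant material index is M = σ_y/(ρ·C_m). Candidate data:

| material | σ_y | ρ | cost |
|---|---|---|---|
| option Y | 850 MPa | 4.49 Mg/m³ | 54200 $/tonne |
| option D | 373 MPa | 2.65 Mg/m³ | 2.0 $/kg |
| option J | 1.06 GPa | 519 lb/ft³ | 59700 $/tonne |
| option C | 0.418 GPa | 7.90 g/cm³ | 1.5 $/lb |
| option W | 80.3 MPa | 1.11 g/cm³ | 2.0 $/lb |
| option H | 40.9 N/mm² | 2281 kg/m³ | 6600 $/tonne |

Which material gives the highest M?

option D

Convert each candidate to consistent units, then evaluate M:
  option Y: σ_y = 850.0 MPa, ρ = 4490 kg/m³, cost = 54.20 $/kg
  option D: σ_y = 373.0 MPa, ρ = 2650 kg/m³, cost = 2.000 $/kg
  option J: σ_y = 1060 MPa, ρ = 8314 kg/m³, cost = 59.70 $/kg
  option C: σ_y = 418.0 MPa, ρ = 7900 kg/m³, cost = 3.307 $/kg
  option W: σ_y = 80.30 MPa, ρ = 1110 kg/m³, cost = 4.409 $/kg
  option H: σ_y = 40.90 MPa, ρ = 2281 kg/m³, cost = 6.600 $/kg
  option D: M = 70.4 kN·m per $
  option W: M = 16.4 kN·m per $
  option C: M = 16.0 kN·m per $
  option Y: M = 3.49 kN·m per $
  option H: M = 2.72 kN·m per $
  option J: M = 2.14 kN·m per $
Highest index: option D.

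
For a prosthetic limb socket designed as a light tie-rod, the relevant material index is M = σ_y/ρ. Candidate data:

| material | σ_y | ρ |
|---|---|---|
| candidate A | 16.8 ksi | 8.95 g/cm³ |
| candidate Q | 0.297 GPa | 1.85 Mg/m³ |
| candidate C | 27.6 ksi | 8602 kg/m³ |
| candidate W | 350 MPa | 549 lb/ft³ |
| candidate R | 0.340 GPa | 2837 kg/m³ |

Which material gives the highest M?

In SI units:
  candidate A: σ_y = 115.8 MPa, ρ = 8950 kg/m³
  candidate Q: σ_y = 297.0 MPa, ρ = 1850 kg/m³
  candidate C: σ_y = 190.3 MPa, ρ = 8602 kg/m³
  candidate W: σ_y = 350.0 MPa, ρ = 8794 kg/m³
  candidate R: σ_y = 340.0 MPa, ρ = 2837 kg/m³
  candidate Q: M = 161 kN·m/kg
  candidate R: M = 120 kN·m/kg
  candidate W: M = 39.8 kN·m/kg
  candidate C: M = 22.1 kN·m/kg
  candidate A: M = 12.9 kN·m/kg
Highest index: candidate Q.

candidate Q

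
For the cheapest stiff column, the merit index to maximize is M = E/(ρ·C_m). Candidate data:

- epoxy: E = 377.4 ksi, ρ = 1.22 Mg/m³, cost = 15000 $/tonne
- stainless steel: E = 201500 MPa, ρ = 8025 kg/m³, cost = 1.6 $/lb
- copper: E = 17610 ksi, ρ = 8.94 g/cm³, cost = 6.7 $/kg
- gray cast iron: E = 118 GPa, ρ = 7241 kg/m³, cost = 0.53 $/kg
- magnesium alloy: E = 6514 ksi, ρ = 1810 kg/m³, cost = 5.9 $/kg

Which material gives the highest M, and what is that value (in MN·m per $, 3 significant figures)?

Convert each candidate to consistent units, then evaluate M:
  epoxy: E = 2.602 GPa, ρ = 1220 kg/m³, cost = 15.00 $/kg
  stainless steel: E = 201.5 GPa, ρ = 8025 kg/m³, cost = 3.527 $/kg
  copper: E = 121.4 GPa, ρ = 8940 kg/m³, cost = 6.700 $/kg
  gray cast iron: E = 118.0 GPa, ρ = 7241 kg/m³, cost = 0.5300 $/kg
  magnesium alloy: E = 44.91 GPa, ρ = 1810 kg/m³, cost = 5.900 $/kg
  gray cast iron: M = 30.7 MN·m per $
  stainless steel: M = 7.12 MN·m per $
  magnesium alloy: M = 4.21 MN·m per $
  copper: M = 2.03 MN·m per $
  epoxy: M = 0.142 MN·m per $
The maximum is for gray cast iron.

gray cast iron, M = 30.7 MN·m per $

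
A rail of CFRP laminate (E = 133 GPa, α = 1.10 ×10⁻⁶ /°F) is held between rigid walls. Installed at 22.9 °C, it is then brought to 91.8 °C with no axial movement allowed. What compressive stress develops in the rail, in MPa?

α = 1.10×10⁻⁶/°F × 9/5 = 1.98×10⁻⁶/K.
ΔT = 68.90 K. Constrained thermal stress σ = E·α·ΔT = 133.0×10³ MPa × 1.98×10⁻⁶ × 68.90 = 18.1 MPa (compressive).

18.1 MPa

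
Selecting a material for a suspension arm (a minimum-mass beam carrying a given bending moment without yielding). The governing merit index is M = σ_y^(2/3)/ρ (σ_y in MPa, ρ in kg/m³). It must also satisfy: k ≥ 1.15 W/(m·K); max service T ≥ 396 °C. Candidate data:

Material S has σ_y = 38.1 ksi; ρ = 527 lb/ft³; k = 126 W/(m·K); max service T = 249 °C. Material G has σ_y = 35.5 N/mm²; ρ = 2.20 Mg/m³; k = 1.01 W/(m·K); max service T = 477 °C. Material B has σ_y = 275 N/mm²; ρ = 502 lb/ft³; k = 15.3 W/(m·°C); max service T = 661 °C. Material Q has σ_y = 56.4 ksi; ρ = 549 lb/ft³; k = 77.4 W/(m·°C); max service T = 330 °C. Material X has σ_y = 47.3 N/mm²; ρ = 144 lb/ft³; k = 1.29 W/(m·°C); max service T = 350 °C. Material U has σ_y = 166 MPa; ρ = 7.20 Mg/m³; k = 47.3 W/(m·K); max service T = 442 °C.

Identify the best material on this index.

Screen on constraints: k ≥ 1.15 W/(m·K); max service T ≥ 396 °C. Survivors: material B, material U.
After converting to SI:
  material B: σ_y = 275.0 MPa, ρ = 8041 kg/m³
  material U: σ_y = 166.0 MPa, ρ = 7200 kg/m³
  material B: M = 5.26×10⁻³
  material U: M = 4.20×10⁻³
The maximum is for material B.

material B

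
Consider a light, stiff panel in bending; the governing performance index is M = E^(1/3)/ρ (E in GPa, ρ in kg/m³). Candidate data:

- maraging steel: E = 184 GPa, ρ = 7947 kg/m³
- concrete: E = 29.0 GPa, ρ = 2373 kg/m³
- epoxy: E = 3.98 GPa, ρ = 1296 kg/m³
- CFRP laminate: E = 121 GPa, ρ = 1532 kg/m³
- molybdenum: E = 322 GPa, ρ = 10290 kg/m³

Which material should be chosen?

Per-candidate index values:
  CFRP laminate: M = 3.23×10⁻³
  concrete: M = 1.29×10⁻³
  epoxy: M = 1.22×10⁻³
  maraging steel: M = 0.716×10⁻³
  molybdenum: M = 0.666×10⁻³
Highest index: CFRP laminate.

CFRP laminate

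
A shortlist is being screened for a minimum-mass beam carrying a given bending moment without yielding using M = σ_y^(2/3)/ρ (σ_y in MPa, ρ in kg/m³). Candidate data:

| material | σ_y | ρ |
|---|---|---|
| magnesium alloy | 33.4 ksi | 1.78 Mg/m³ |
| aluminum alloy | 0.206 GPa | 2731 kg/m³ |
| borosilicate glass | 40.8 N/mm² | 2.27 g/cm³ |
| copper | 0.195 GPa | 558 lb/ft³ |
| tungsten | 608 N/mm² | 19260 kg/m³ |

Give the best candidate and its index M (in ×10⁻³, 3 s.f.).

After converting to SI:
  magnesium alloy: σ_y = 230.3 MPa, ρ = 1780 kg/m³
  aluminum alloy: σ_y = 206.0 MPa, ρ = 2731 kg/m³
  borosilicate glass: σ_y = 40.80 MPa, ρ = 2270 kg/m³
  copper: σ_y = 195.0 MPa, ρ = 8938 kg/m³
  tungsten: σ_y = 608.0 MPa, ρ = 19260 kg/m³
  magnesium alloy: M = 21.1×10⁻³
  aluminum alloy: M = 12.8×10⁻³
  borosilicate glass: M = 5.22×10⁻³
  copper: M = 3.76×10⁻³
  tungsten: M = 3.73×10⁻³
The maximum is for magnesium alloy.

magnesium alloy, M = 21.1×10⁻³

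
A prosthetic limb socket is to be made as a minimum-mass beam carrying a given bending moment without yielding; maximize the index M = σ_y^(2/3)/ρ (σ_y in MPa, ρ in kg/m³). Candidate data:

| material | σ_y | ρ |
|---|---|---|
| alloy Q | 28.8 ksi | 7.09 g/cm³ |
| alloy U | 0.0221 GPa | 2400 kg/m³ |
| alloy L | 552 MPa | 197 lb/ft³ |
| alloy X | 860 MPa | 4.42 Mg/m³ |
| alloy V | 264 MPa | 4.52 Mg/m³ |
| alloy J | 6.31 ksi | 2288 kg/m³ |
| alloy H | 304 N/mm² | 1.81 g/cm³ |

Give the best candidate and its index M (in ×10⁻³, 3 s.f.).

alloy H, M = 25.0×10⁻³

Convert each candidate to consistent units, then evaluate M:
  alloy Q: σ_y = 198.6 MPa, ρ = 7090 kg/m³
  alloy U: σ_y = 22.10 MPa, ρ = 2400 kg/m³
  alloy L: σ_y = 552.0 MPa, ρ = 3156 kg/m³
  alloy X: σ_y = 860.0 MPa, ρ = 4420 kg/m³
  alloy V: σ_y = 264.0 MPa, ρ = 4520 kg/m³
  alloy J: σ_y = 43.51 MPa, ρ = 2288 kg/m³
  alloy H: σ_y = 304.0 MPa, ρ = 1810 kg/m³
  alloy H: M = 25.0×10⁻³
  alloy L: M = 21.3×10⁻³
  alloy X: M = 20.5×10⁻³
  alloy V: M = 9.10×10⁻³
  alloy J: M = 5.41×10⁻³
  alloy Q: M = 4.80×10⁻³
  alloy U: M = 3.28×10⁻³
The maximum is for alloy H.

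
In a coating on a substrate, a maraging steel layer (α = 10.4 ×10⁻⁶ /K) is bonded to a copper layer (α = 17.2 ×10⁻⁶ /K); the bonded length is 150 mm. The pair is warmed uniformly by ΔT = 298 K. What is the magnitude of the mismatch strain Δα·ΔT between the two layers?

2.03×10⁻³

Δα = |10.4 − 17.2|×10⁻⁶/K = 6.80×10⁻⁶/K.
Mismatch strain = Δα·ΔT = 6.80×10⁻⁶ × 298.0 = 2.03×10⁻³.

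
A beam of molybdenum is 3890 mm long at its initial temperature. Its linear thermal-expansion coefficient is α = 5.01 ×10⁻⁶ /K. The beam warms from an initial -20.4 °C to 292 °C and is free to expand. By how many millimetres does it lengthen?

6.09 mm

ΔT = 292 − (-20.4) = 312.4 K.
ΔL = α·L₀·ΔT = 5.01×10⁻⁶ × 3890 mm × 312.4 K = 6.09 mm.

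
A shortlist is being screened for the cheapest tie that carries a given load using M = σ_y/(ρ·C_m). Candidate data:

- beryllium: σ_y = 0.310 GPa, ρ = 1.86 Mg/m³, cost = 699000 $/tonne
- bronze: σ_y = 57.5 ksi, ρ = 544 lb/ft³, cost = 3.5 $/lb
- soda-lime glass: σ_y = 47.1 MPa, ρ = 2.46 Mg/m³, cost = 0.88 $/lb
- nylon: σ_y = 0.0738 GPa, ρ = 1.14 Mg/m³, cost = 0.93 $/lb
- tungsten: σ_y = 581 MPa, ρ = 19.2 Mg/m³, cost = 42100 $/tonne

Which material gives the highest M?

nylon

Normalizing units and computing the index:
  beryllium: σ_y = 310.0 MPa, ρ = 1860 kg/m³, cost = 699.0 $/kg
  bronze: σ_y = 396.4 MPa, ρ = 8714 kg/m³, cost = 7.716 $/kg
  soda-lime glass: σ_y = 47.10 MPa, ρ = 2460 kg/m³, cost = 1.940 $/kg
  nylon: σ_y = 73.80 MPa, ρ = 1140 kg/m³, cost = 2.050 $/kg
  tungsten: σ_y = 581.0 MPa, ρ = 19200 kg/m³, cost = 42.10 $/kg
  nylon: M = 31.6 kN·m per $
  soda-lime glass: M = 9.87 kN·m per $
  bronze: M = 5.90 kN·m per $
  tungsten: M = 0.719 kN·m per $
  beryllium: M = 0.238 kN·m per $
The maximum is for nylon.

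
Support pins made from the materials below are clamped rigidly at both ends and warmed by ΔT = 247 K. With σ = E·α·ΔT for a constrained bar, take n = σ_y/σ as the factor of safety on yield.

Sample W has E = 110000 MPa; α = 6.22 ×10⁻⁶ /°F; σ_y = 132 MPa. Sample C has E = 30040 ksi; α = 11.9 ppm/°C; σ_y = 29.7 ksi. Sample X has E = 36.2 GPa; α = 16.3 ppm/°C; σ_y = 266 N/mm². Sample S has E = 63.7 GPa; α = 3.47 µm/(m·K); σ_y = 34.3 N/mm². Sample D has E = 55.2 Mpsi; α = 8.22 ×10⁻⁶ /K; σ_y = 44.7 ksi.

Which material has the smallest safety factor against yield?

sample C

Converting E to GPa, α to ×10⁻⁶/K, σ_y to MPa, then σ and n for each:
  sample W: E = 110.0, α = 11.2, σ_y = 132.0 → σ = 304 MPa, n = 0.434
  sample C: E = 207.1, α = 11.9, σ_y = 204.8 → σ = 609 MPa, n = 0.336
  sample X: E = 36.20, α = 16.3, σ_y = 266.0 → σ = 146 MPa, n = 1.83
  sample S: E = 63.70, α = 3.47, σ_y = 34.30 → σ = 54.6 MPa, n = 0.628
  sample D: E = 380.6, α = 8.22, σ_y = 308.2 → σ = 773 MPa, n = 0.399
Smallest n: sample C with n = 0.336.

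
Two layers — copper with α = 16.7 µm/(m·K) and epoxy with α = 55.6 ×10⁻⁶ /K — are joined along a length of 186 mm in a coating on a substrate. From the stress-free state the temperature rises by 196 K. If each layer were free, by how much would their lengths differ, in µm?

1420 µm

Δα = |16.7 − 55.6|×10⁻⁶/K = 38.9×10⁻⁶/K.
ΔL_mismatch = Δα·L·ΔT = 38.9×10⁻⁶ × 186.0 mm × 196.0 K = 1420 µm.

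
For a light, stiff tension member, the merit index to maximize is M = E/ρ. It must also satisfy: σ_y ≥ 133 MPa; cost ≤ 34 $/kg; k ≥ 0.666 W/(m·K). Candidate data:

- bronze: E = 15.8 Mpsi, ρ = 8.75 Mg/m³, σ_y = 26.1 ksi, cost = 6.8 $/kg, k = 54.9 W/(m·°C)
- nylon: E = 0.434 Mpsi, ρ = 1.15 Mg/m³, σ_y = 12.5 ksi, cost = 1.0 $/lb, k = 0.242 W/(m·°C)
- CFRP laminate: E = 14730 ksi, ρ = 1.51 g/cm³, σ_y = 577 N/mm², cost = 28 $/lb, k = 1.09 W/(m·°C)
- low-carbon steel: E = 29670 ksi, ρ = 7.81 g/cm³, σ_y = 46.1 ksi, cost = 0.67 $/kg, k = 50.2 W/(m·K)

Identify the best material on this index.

low-carbon steel

Screen on constraints: σ_y ≥ 133 MPa; cost ≤ 34 $/kg; k ≥ 0.666 W/(m·K). Survivors: bronze, low-carbon steel.
After converting to SI:
  bronze: E = 108.9 GPa, ρ = 8750 kg/m³
  low-carbon steel: E = 204.6 GPa, ρ = 7810 kg/m³
  low-carbon steel: M = 26.2 MN·m/kg
  bronze: M = 12.4 MN·m/kg
Low-carbon steel has the largest M.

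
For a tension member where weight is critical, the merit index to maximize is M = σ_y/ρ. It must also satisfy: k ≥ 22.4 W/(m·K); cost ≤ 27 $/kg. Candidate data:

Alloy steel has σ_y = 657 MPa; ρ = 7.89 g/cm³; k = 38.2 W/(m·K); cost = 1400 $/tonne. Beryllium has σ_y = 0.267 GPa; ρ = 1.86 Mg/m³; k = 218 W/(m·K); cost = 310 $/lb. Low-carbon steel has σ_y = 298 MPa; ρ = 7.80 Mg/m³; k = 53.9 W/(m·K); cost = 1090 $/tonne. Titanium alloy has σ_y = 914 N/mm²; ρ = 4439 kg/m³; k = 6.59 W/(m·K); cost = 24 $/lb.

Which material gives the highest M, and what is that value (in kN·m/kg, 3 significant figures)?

Screen on constraints: k ≥ 22.4 W/(m·K); cost ≤ 27 $/kg. Survivors: alloy steel, low-carbon steel.
In SI units:
  alloy steel: σ_y = 657.0 MPa, ρ = 7890 kg/m³
  low-carbon steel: σ_y = 298.0 MPa, ρ = 7800 kg/m³
  alloy steel: M = 83.3 kN·m/kg
  low-carbon steel: M = 38.2 kN·m/kg
The maximum is for alloy steel.

alloy steel, M = 83.3 kN·m/kg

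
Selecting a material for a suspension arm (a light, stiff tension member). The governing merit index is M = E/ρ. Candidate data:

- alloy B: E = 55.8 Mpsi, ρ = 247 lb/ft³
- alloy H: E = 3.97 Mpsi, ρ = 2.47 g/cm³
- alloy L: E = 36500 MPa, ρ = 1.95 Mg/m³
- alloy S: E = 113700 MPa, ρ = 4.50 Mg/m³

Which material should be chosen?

Convert each candidate to consistent units, then evaluate M:
  alloy B: E = 384.7 GPa, ρ = 3957 kg/m³
  alloy H: E = 27.37 GPa, ρ = 2470 kg/m³
  alloy L: E = 36.50 GPa, ρ = 1950 kg/m³
  alloy S: E = 113.7 GPa, ρ = 4500 kg/m³
  alloy B: M = 97.2 MN·m/kg
  alloy S: M = 25.3 MN·m/kg
  alloy L: M = 18.7 MN·m/kg
  alloy H: M = 11.1 MN·m/kg
Alloy B ranks first.

alloy B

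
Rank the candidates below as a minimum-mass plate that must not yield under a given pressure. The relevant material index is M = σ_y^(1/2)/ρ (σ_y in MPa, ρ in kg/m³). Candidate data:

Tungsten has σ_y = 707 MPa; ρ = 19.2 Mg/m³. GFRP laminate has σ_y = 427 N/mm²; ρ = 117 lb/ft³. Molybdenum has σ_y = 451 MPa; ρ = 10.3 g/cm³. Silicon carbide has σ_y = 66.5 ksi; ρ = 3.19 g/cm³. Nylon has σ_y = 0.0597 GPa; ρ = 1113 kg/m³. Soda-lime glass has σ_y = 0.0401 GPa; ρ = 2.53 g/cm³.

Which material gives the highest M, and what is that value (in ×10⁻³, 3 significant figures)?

After converting to SI:
  tungsten: σ_y = 707.0 MPa, ρ = 19200 kg/m³
  GFRP laminate: σ_y = 427.0 MPa, ρ = 1874 kg/m³
  molybdenum: σ_y = 451.0 MPa, ρ = 10300 kg/m³
  silicon carbide: σ_y = 458.5 MPa, ρ = 3190 kg/m³
  nylon: σ_y = 59.70 MPa, ρ = 1113 kg/m³
  soda-lime glass: σ_y = 40.10 MPa, ρ = 2530 kg/m³
  GFRP laminate: M = 11.0×10⁻³
  nylon: M = 6.94×10⁻³
  silicon carbide: M = 6.71×10⁻³
  soda-lime glass: M = 2.50×10⁻³
  molybdenum: M = 2.06×10⁻³
  tungsten: M = 1.38×10⁻³
Highest index: GFRP laminate.

GFRP laminate, M = 11.0×10⁻³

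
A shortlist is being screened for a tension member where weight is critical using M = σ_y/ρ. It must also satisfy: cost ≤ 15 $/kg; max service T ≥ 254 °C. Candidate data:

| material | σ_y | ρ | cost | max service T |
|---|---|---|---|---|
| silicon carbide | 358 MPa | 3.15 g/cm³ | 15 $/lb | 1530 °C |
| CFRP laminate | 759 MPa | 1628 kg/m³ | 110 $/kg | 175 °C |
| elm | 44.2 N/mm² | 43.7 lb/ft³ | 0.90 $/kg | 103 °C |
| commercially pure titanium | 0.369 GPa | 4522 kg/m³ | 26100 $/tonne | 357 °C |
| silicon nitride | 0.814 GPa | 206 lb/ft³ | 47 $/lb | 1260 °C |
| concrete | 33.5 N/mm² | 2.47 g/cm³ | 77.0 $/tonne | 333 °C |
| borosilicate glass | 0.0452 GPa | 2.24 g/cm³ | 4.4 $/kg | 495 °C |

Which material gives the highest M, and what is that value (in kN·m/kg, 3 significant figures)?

borosilicate glass, M = 20.2 kN·m/kg

Screen on constraints: cost ≤ 15 $/kg; max service T ≥ 254 °C. Survivors: concrete, borosilicate glass.
Normalizing units and computing the index:
  concrete: σ_y = 33.50 MPa, ρ = 2470 kg/m³
  borosilicate glass: σ_y = 45.20 MPa, ρ = 2240 kg/m³
  borosilicate glass: M = 20.2 kN·m/kg
  concrete: M = 13.6 kN·m/kg
The maximum is for borosilicate glass.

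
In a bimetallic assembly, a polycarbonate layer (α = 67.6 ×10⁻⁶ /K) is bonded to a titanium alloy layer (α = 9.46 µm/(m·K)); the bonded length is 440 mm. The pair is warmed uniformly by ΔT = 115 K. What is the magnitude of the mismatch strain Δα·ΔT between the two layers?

6.69×10⁻³

Δα = |67.6 − 9.46|×10⁻⁶/K = 58.1×10⁻⁶/K.
Mismatch strain = Δα·ΔT = 58.1×10⁻⁶ × 115.0 = 6.69×10⁻³.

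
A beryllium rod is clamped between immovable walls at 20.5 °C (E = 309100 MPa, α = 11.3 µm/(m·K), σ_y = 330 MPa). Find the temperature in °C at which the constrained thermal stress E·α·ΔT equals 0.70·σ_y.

E = 309100 MPa = 309.1 GPa.
E·α·ΔT = 231.0 MPa ⇒ ΔT = 231.0 / (309.1×10³ × 11.3×10⁻⁶) = 66.14 K.
T = 20.5 + 66.14 = 86.64 °C.

86.6 °C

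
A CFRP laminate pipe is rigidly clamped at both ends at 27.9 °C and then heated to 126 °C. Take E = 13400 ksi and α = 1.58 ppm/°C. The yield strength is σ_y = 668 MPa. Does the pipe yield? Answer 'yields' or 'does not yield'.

E = 13400 ksi = 92.39 GPa.
ΔT = 98.10 K. Constrained thermal stress σ = E·α·ΔT = 92.39×10³ MPa × 1.58×10⁻⁶ × 98.10 = 14.3 MPa (compressive).
Compare to σ_y = 668 MPa: σ < σ_y, so it does not yield.

does not yield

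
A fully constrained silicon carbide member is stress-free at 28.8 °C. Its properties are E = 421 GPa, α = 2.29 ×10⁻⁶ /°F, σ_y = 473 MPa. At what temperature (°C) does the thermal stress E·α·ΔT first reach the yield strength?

α = 2.29×10⁻⁶/°F × 9/5 = 4.12×10⁻⁶/K.
E·α·ΔT = 473.0 MPa ⇒ ΔT = 473.0 / (421.0×10³ × 4.12×10⁻⁶) = 272.6 K.
T = 28.8 + 272.6 = 301.4 °C.

301 °C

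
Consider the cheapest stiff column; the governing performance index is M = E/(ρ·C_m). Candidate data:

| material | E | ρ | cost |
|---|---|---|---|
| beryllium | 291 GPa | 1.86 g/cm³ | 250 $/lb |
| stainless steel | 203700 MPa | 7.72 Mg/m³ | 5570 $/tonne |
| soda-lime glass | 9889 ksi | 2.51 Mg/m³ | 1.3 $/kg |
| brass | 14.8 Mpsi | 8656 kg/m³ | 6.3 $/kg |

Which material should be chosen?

soda-lime glass

Putting every candidate on a common basis:
  beryllium: E = 291.0 GPa, ρ = 1860 kg/m³, cost = 551.1 $/kg
  stainless steel: E = 203.7 GPa, ρ = 7720 kg/m³, cost = 5.570 $/kg
  soda-lime glass: E = 68.18 GPa, ρ = 2510 kg/m³, cost = 1.300 $/kg
  brass: E = 102.0 GPa, ρ = 8656 kg/m³, cost = 6.300 $/kg
  soda-lime glass: M = 20.9 MN·m per $
  stainless steel: M = 4.74 MN·m per $
  brass: M = 1.87 MN·m per $
  beryllium: M = 0.284 MN·m per $
Soda-lime glass has the largest M.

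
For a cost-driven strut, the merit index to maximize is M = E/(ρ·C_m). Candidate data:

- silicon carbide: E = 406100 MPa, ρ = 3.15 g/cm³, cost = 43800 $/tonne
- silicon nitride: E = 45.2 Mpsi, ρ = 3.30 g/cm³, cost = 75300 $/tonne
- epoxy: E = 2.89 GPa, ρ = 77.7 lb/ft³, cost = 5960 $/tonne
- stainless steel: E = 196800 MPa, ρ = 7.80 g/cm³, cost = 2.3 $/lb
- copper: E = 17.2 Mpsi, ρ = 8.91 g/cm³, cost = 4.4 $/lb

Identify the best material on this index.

Normalizing units and computing the index:
  silicon carbide: E = 406.1 GPa, ρ = 3150 kg/m³, cost = 43.80 $/kg
  silicon nitride: E = 311.6 GPa, ρ = 3300 kg/m³, cost = 75.30 $/kg
  epoxy: E = 2.890 GPa, ρ = 1245 kg/m³, cost = 5.960 $/kg
  stainless steel: E = 196.8 GPa, ρ = 7800 kg/m³, cost = 5.071 $/kg
  copper: E = 118.6 GPa, ρ = 8910 kg/m³, cost = 9.700 $/kg
  stainless steel: M = 4.98 MN·m per $
  silicon carbide: M = 2.94 MN·m per $
  copper: M = 1.37 MN·m per $
  silicon nitride: M = 1.25 MN·m per $
  epoxy: M = 0.390 MN·m per $
The maximum is for stainless steel.

stainless steel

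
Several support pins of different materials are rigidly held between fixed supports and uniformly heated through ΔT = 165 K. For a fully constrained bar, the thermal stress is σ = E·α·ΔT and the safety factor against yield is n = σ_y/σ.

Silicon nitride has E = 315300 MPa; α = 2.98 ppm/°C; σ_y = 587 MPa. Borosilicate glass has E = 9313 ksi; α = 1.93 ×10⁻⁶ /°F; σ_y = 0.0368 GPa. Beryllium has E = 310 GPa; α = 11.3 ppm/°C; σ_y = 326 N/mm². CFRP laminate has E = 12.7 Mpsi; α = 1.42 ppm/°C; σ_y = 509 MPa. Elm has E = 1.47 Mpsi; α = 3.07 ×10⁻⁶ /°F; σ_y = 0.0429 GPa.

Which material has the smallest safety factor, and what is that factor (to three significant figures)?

beryllium, n = 0.564

In consistent units (E in GPa, α in ×10⁻⁶/K, σ_y in MPa):
  silicon nitride: E = 315.3, α = 2.98, σ_y = 587.0 → σ = 155 MPa, n = 3.79
  borosilicate glass: E = 64.21, α = 3.47, σ_y = 36.80 → σ = 36.8 MPa, n = 1.00
  beryllium: E = 310.0, α = 11.3, σ_y = 326.0 → σ = 578 MPa, n = 0.564
  CFRP laminate: E = 87.56, α = 1.42, σ_y = 509.0 → σ = 20.5 MPa, n = 24.8
  elm: E = 10.14, α = 5.53, σ_y = 42.90 → σ = 9.24 MPa, n = 4.64
Smallest n: beryllium with n = 0.564.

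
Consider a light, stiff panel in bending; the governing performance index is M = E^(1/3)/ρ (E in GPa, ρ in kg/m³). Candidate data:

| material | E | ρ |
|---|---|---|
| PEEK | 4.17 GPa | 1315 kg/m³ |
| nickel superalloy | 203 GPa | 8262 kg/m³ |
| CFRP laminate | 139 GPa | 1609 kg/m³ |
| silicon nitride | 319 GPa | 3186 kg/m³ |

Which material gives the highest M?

CFRP laminate

Evaluate M for each candidate:
  CFRP laminate: M = 3.22×10⁻³
  silicon nitride: M = 2.14×10⁻³
  PEEK: M = 1.22×10⁻³
  nickel superalloy: M = 0.711×10⁻³
CFRP laminate ranks first.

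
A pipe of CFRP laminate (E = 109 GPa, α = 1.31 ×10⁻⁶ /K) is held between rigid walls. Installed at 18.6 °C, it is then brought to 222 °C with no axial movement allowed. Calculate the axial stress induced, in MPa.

29.0 MPa

ΔT = 203.4 K. Constrained thermal stress σ = E·α·ΔT = 109.0×10³ MPa × 1.31×10⁻⁶ × 203.4 = 29.0 MPa (compressive).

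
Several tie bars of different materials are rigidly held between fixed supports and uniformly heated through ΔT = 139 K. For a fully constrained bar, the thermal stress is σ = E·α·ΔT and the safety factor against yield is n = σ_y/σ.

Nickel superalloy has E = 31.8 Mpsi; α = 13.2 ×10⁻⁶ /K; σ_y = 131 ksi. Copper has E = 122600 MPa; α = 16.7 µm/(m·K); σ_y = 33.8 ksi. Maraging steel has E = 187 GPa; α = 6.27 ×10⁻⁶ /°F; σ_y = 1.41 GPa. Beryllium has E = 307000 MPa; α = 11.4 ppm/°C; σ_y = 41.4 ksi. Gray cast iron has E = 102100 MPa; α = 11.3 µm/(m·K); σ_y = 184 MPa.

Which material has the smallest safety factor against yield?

beryllium

In consistent units (E in GPa, α in ×10⁻⁶/K, σ_y in MPa):
  nickel superalloy: E = 219.3, α = 13.2, σ_y = 903.2 → σ = 402 MPa, n = 2.25
  copper: E = 122.6, α = 16.7, σ_y = 233.0 → σ = 285 MPa, n = 0.819
  maraging steel: E = 187.0, α = 11.3, σ_y = 1410 → σ = 293 MPa, n = 4.81
  beryllium: E = 307.0, α = 11.4, σ_y = 285.4 → σ = 486 MPa, n = 0.587
  gray cast iron: E = 102.1, α = 11.3, σ_y = 184.0 → σ = 160 MPa, n = 1.15
The minimum is beryllium at n = 0.587.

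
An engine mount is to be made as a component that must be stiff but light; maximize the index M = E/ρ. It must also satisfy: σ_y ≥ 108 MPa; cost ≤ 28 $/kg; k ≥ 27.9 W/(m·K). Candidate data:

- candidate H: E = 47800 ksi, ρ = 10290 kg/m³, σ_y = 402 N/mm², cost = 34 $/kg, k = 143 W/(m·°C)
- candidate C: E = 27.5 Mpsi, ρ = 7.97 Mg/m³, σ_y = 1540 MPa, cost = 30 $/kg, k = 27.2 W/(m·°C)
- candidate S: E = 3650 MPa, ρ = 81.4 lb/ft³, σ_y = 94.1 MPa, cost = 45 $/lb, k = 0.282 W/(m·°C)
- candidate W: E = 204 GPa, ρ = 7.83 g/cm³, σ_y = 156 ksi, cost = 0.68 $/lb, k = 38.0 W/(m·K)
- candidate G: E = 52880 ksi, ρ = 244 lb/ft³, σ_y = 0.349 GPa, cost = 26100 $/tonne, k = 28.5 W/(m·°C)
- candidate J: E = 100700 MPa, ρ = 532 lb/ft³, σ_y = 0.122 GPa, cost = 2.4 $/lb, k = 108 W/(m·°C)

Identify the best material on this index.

Screen on constraints: σ_y ≥ 108 MPa; cost ≤ 28 $/kg; k ≥ 27.9 W/(m·K). Survivors: candidate W, candidate G, candidate J.
Putting every candidate on a common basis:
  candidate W: E = 204.0 GPa, ρ = 7830 kg/m³
  candidate G: E = 364.6 GPa, ρ = 3909 kg/m³
  candidate J: E = 100.7 GPa, ρ = 8522 kg/m³
  candidate G: M = 93.3 MN·m/kg
  candidate W: M = 26.1 MN·m/kg
  candidate J: M = 11.8 MN·m/kg
Candidate G has the largest M.

candidate G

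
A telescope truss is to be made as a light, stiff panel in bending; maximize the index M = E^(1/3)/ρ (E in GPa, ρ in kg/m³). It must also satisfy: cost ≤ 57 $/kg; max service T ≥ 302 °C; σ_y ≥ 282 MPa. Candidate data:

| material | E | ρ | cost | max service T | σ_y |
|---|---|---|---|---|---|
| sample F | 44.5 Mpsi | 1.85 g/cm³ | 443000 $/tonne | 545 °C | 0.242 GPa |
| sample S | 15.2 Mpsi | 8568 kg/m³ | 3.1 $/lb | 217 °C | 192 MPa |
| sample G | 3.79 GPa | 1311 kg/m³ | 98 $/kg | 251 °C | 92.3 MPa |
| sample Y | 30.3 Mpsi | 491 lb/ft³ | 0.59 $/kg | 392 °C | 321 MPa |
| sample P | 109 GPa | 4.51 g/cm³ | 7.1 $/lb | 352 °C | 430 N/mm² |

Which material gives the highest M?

sample P

Screen on constraints: cost ≤ 57 $/kg; max service T ≥ 302 °C; σ_y ≥ 282 MPa. Survivors: sample Y, sample P.
In SI units:
  sample Y: E = 208.9 GPa, ρ = 7865 kg/m³
  sample P: E = 109.0 GPa, ρ = 4510 kg/m³
  sample P: M = 1.06×10⁻³
  sample Y: M = 0.754×10⁻³
The maximum is for sample P.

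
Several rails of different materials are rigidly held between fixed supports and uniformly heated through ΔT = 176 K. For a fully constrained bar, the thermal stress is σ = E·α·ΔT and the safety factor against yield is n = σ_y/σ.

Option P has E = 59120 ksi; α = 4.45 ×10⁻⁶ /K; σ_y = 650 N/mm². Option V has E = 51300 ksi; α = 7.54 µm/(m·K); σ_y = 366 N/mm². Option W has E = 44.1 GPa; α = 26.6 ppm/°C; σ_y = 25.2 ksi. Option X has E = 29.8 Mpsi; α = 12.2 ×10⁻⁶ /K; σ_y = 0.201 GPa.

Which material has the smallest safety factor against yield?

Converting E to GPa, α to ×10⁻⁶/K, σ_y to MPa, then σ and n for each:
  option P: E = 407.6, α = 4.45, σ_y = 650.0 → σ = 319 MPa, n = 2.04
  option V: E = 353.7, α = 7.54, σ_y = 366.0 → σ = 469 MPa, n = 0.780
  option W: E = 44.10, α = 26.6, σ_y = 173.7 → σ = 206 MPa, n = 0.842
  option X: E = 205.5, α = 12.2, σ_y = 201.0 → σ = 441 MPa, n = 0.456
The minimum is option X at n = 0.456.

option X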